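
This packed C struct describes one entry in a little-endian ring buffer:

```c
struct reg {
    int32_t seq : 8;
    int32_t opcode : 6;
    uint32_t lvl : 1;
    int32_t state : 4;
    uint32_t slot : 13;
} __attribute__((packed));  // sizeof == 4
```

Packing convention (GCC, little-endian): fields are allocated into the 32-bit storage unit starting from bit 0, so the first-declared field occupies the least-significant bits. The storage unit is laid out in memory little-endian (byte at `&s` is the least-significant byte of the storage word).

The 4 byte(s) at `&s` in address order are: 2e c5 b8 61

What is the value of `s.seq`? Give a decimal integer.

[0]=0x2e [1]=0xc5 [2]=0xb8 [3]=0x61 (little-endian) → word 0x61b8c52e
seq:8 @ bit 0 → (0x61b8c52e>>0)&0xff = 0x2e  ←
opcode:6 @ bit 8 → (0x61b8c52e>>8)&0x3f = 0x5
lvl:1 @ bit 14 → (0x61b8c52e>>14)&0x1 = 0x1
state:4 @ bit 15 → (0x61b8c52e>>15)&0xf = 0x1
slot:13 @ bit 19 → (0x61b8c52e>>19)&0x1fff = 0xc37
seq signed 8b, MSB=0: value = 46

46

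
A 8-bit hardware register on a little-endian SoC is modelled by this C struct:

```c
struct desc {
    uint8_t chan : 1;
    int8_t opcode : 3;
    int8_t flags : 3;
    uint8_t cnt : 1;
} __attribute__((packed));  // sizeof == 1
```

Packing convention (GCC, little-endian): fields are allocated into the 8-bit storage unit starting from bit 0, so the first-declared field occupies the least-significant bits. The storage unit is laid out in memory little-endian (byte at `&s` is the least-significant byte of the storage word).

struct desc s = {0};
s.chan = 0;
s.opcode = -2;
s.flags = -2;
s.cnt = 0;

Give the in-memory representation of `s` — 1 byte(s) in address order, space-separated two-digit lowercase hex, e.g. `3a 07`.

6c

chan (1b) val=0 bits=0x0 at bit 0: 0x00
opcode (3b) val=-2 bits=0x6 at bit 1: 0x0c
flags (3b) val=-2 bits=0x6 at bit 4: 0x6c
cnt (1b) val=0 bits=0x0 at bit 7: 0x6c
word = 0x6c → little-endian bytes:
  [0]=0x6c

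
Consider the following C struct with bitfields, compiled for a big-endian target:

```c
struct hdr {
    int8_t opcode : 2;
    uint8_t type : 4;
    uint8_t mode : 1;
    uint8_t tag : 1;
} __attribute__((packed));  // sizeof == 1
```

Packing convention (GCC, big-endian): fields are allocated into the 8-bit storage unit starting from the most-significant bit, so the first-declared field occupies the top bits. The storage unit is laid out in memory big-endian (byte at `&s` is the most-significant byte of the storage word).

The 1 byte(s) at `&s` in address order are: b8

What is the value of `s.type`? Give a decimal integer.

[0]=0xb8 (big-endian) → word 0xb8
opcode [6+:2] = (word>>6) & 0x3 = 2
type [2+:4] = (word>>2) & 0xf = 14  ←
mode [1+:1] = (word>>1) & 0x1 = 0
tag [0+:1] = (word>>0) & 0x1 = 0

14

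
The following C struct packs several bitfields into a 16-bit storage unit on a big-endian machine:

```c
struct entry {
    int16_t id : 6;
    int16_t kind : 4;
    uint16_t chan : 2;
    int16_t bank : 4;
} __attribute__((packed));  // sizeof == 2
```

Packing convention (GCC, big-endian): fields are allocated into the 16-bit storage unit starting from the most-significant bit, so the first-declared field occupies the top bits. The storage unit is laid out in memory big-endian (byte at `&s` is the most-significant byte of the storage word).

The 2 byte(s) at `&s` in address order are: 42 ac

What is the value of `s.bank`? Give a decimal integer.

-4

[0]=0x42 [1]=0xac (big-endian) → word 0x42ac
id:6 @ bit 10 → (0x42ac>>10)&0x3f = 0x10
kind:4 @ bit 6 → (0x42ac>>6)&0xf = 0xa
chan:2 @ bit 4 → (0x42ac>>4)&0x3 = 0x2
bank:4 @ bit 0 → (0x42ac>>0)&0xf = 0xc  ←
bank signed 4b, MSB=1: 12 - 16 = -4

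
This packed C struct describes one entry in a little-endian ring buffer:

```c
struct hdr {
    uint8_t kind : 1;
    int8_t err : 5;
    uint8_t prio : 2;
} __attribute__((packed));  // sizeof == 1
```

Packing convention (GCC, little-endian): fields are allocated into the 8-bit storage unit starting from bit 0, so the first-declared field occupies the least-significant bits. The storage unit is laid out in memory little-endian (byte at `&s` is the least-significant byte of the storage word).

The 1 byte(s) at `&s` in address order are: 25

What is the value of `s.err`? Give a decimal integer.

[0]=0x25 (little-endian) → word 0x25
kind:1 @ bit 0 → (0x25>>0)&0x1 = 0x1
err:5 @ bit 1 → (0x25>>1)&0x1f = 0x12  ←
prio:2 @ bit 6 → (0x25>>6)&0x3 = 0x0
err signed 5b, MSB=1: 18 - 32 = -14

-14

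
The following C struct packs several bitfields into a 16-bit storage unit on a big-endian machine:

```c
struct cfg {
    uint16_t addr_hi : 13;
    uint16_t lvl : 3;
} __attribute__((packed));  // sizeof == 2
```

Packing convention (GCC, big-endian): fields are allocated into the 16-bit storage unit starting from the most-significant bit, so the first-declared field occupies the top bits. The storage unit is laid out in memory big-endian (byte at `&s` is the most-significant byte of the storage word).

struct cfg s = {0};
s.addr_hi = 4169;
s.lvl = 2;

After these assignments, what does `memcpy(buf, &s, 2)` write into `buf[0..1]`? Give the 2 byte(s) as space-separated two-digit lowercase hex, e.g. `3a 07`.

82 4a

[3+:13] addr_hi=4169 & 0x1fff = 0x1049; word=0x8248
[0+:3] lvl=2 & 0x7 = 0x2; word=0x824a
word = 0x824a → big-endian bytes:
  [0]=0x82  [1]=0x4a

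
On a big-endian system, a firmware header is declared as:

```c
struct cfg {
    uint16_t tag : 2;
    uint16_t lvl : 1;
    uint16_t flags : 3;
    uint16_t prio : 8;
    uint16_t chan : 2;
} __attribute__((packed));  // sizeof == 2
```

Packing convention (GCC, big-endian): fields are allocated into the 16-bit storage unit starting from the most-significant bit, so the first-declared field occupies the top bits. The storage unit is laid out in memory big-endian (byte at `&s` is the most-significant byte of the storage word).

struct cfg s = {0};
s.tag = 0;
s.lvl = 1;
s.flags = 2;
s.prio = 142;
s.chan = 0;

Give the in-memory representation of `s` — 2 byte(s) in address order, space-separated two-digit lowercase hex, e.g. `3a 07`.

tag (2b) val=0 bits=0x0 at bit 14: 0x0000
lvl (1b) val=1 bits=0x1 at bit 13: 0x2000
flags (3b) val=2 bits=0x2 at bit 10: 0x2800
prio (8b) val=142 bits=0x8e at bit 2: 0x2a38
chan (2b) val=0 bits=0x0 at bit 0: 0x2a38
word = 0x2a38 → big-endian bytes:
  [0]=0x2a  [1]=0x38

2a 38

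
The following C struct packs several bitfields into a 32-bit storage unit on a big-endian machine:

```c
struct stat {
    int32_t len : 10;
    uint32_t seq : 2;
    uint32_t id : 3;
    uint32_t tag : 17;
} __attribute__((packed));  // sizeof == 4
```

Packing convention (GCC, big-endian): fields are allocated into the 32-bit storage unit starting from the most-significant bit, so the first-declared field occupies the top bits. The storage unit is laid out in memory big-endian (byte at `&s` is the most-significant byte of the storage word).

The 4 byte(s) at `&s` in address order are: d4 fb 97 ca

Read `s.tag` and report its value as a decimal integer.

[0]=0xd4 [1]=0xfb [2]=0x97 [3]=0xca (big-endian) → word 0xd4fb97ca
len [22+:10] = (word>>22) & 0x3ff = 851
seq [20+:2] = (word>>20) & 0x3 = 3
id [17+:3] = (word>>17) & 0x7 = 5
tag [0+:17] = (word>>0) & 0x1ffff = 104394  ←

104394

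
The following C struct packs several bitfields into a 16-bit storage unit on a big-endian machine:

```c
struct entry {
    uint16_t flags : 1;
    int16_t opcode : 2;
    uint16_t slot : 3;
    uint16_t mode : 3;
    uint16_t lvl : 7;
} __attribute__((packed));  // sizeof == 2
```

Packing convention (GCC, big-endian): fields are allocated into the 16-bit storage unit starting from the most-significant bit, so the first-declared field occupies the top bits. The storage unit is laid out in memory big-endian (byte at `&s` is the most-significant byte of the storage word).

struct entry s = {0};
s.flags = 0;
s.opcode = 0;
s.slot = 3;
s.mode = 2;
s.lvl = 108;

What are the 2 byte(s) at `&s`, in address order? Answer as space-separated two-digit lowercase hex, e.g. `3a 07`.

0d 6c

flags:1 = 0 → 0x0 << 15 → word 0x0000
opcode:2 = 0 → 0x0 << 13 → word 0x0000
slot:3 = 3 → 0x3 << 10 → word 0x0c00
mode:3 = 2 → 0x2 << 7 → word 0x0d00
lvl:7 = 108 → 0x6c << 0 → word 0x0d6c
word = 0x0d6c → big-endian bytes:
  [0]=0x0d  [1]=0x6c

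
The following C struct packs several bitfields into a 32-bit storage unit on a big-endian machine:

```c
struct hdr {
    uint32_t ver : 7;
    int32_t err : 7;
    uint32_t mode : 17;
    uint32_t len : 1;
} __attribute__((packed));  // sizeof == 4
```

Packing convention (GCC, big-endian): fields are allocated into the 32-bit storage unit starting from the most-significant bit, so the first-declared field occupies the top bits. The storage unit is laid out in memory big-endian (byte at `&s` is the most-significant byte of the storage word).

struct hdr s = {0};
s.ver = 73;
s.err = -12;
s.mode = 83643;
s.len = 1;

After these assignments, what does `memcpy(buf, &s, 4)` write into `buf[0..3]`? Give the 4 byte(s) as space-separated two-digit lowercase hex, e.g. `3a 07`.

93 d2 8d 77

ver:7 = 73 → 0x49 << 25 → word 0x92000000
err:7 = -12 → 0x74 << 18 → word 0x93d00000
mode:17 = 83643 → 0x146bb << 1 → word 0x93d28d76
len:1 = 1 → 0x1 << 0 → word 0x93d28d77
word = 0x93d28d77 → big-endian bytes:
  [0]=0x93  [1]=0xd2  [2]=0x8d  [3]=0x77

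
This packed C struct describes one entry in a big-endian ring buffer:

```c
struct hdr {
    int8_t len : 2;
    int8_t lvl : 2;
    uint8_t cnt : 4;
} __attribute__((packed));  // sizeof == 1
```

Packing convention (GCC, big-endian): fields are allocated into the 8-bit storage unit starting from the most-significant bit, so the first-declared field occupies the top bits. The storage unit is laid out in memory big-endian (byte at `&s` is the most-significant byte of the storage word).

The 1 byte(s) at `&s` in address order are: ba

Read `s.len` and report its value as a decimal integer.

[0]=0xba (big-endian) → word 0xba
len [6+:2] = (word>>6) & 0x3 = 2  ←
lvl [4+:2] = (word>>4) & 0x3 = 3
cnt [0+:4] = (word>>0) & 0xf = 10
len signed 2b, MSB=1: 2 - 4 = -2

-2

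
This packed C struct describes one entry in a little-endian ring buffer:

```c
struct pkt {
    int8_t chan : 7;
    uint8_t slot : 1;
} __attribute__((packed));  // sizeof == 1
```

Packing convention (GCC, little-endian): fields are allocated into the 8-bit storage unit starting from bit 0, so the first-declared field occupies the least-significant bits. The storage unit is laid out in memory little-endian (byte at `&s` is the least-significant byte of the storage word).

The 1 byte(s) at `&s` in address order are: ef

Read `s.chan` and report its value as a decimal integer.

-17

[0]=0xef (little-endian) → word 0xef
chan [0+:7] = (word>>0) & 0x7f = 111  ←
slot [7+:1] = (word>>7) & 0x1 = 1
chan signed 7b, MSB=1: 111 - 128 = -17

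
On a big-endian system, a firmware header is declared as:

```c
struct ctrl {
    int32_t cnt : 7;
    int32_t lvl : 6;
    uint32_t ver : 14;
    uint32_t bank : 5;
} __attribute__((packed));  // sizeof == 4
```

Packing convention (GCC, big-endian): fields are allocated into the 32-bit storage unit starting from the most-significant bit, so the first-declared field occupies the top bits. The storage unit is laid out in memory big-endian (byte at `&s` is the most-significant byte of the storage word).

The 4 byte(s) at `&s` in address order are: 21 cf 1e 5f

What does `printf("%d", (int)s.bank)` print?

[0]=0x21 [1]=0xcf [2]=0x1e [3]=0x5f (big-endian) → word 0x21cf1e5f
cnt:7 @ bit 25 → (0x21cf1e5f>>25)&0x7f = 0x10
lvl:6 @ bit 19 → (0x21cf1e5f>>19)&0x3f = 0x39
ver:14 @ bit 5 → (0x21cf1e5f>>5)&0x3fff = 0x38f2
bank:5 @ bit 0 → (0x21cf1e5f>>0)&0x1f = 0x1f  ←

31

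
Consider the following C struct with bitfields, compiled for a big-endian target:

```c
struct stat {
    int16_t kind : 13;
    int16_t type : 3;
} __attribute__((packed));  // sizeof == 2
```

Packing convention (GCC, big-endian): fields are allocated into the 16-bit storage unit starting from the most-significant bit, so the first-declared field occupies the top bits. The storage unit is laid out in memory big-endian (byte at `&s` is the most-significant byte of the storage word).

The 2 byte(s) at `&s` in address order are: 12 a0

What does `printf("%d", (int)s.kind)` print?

596

[0]=0x12 [1]=0xa0 (big-endian) → word 0x12a0
kind:13 @ bit 3 → (0x12a0>>3)&0x1fff = 0x254  ←
type:3 @ bit 0 → (0x12a0>>0)&0x7 = 0x0
kind signed 13b, MSB=0: value = 596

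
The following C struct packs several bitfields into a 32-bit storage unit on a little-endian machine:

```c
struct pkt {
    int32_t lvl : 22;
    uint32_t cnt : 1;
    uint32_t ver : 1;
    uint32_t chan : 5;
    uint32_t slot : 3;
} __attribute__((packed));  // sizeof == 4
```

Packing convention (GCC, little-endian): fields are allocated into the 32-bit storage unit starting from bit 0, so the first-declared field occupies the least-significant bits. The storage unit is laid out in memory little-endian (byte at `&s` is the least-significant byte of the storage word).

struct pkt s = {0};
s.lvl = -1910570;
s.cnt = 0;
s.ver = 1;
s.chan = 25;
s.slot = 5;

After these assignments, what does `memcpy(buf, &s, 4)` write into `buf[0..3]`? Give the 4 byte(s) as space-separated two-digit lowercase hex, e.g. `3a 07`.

lvl:22 = -1910570 → 0x22d8d6 << 0 → word 0x0022d8d6
cnt:1 = 0 → 0x0 << 22 → word 0x0022d8d6
ver:1 = 1 → 0x1 << 23 → word 0x00a2d8d6
chan:5 = 25 → 0x19 << 24 → word 0x19a2d8d6
slot:3 = 5 → 0x5 << 29 → word 0xb9a2d8d6
word = 0xb9a2d8d6 → little-endian bytes:
  [0]=0xd6  [1]=0xd8  [2]=0xa2  [3]=0xb9

d6 d8 a2 b9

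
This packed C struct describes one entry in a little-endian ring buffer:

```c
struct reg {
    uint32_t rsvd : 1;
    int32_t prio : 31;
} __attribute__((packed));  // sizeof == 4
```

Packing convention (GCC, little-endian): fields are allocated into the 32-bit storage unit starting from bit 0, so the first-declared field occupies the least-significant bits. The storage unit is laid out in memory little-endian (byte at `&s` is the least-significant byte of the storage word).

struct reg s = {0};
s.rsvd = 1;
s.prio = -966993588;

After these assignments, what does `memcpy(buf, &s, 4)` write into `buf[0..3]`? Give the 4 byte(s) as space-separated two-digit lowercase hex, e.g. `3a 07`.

rsvd:1 = 1 → 0x1 << 0 → word 0x00000001
prio:31 = -966993588 → 0x465cd94c << 1 → word 0x8cb9b299
word = 0x8cb9b299 → little-endian bytes:
  [0]=0x99  [1]=0xb2  [2]=0xb9  [3]=0x8c

99 b2 b9 8c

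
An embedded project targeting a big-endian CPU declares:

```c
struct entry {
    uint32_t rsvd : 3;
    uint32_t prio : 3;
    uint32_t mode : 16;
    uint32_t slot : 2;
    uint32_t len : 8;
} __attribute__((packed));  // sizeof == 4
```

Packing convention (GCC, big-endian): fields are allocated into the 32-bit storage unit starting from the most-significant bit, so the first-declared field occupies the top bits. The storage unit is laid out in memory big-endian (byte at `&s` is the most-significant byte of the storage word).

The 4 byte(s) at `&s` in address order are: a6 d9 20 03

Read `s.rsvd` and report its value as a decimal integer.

5

[0]=0xa6 [1]=0xd9 [2]=0x20 [3]=0x03 (big-endian) → word 0xa6d92003
rsvd [29+:3] = (word>>29) & 0x7 = 5  ←
prio [26+:3] = (word>>26) & 0x7 = 1
mode [10+:16] = (word>>10) & 0xffff = 46664
slot [8+:2] = (word>>8) & 0x3 = 0
len [0+:8] = (word>>0) & 0xff = 3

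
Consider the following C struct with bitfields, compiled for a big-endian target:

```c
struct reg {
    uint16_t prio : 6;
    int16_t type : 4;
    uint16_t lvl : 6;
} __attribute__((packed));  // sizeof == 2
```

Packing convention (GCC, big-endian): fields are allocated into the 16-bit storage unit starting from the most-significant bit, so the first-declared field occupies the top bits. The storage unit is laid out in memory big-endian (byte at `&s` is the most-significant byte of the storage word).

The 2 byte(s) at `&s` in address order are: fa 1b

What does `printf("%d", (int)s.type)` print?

[0]=0xfa [1]=0x1b (big-endian) → word 0xfa1b
prio [10+:6] = (word>>10) & 0x3f = 62
type [6+:4] = (word>>6) & 0xf = 8  ←
lvl [0+:6] = (word>>0) & 0x3f = 27
type signed 4b, MSB=1: 8 - 16 = -8

-8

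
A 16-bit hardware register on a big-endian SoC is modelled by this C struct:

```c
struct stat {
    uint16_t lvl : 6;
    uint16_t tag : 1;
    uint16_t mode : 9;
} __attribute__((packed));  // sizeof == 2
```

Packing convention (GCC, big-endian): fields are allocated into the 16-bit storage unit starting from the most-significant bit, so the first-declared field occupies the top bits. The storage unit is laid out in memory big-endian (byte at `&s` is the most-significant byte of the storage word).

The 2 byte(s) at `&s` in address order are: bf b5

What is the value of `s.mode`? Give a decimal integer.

[0]=0xbf [1]=0xb5 (big-endian) → word 0xbfb5
lvl [10+:6] = (word>>10) & 0x3f = 47
tag [9+:1] = (word>>9) & 0x1 = 1
mode [0+:9] = (word>>0) & 0x1ff = 437  ←

437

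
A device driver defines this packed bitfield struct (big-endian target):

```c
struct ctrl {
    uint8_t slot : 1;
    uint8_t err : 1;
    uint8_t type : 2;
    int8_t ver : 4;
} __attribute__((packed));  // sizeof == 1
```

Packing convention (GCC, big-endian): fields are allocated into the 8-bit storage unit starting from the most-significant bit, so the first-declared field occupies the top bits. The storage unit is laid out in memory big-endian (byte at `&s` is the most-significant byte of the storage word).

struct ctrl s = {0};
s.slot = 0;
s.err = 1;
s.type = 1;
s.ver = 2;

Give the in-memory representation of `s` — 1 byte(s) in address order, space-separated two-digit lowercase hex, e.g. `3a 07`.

slot:1 = 0 → 0x0 << 7 → word 0x00
err:1 = 1 → 0x1 << 6 → word 0x40
type:2 = 1 → 0x1 << 4 → word 0x50
ver:4 = 2 → 0x2 << 0 → word 0x52
word = 0x52 → big-endian bytes:
  [0]=0x52

52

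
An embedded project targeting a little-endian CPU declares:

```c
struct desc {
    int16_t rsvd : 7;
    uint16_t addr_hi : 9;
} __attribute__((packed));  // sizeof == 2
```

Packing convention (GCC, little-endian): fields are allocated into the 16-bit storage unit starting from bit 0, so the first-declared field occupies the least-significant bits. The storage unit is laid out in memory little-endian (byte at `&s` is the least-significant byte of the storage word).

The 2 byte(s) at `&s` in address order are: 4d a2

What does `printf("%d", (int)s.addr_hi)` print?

[0]=0x4d [1]=0xa2 (little-endian) → word 0xa24d
rsvd:7 @ bit 0 → (0xa24d>>0)&0x7f = 0x4d
addr_hi:9 @ bit 7 → (0xa24d>>7)&0x1ff = 0x144  ←

324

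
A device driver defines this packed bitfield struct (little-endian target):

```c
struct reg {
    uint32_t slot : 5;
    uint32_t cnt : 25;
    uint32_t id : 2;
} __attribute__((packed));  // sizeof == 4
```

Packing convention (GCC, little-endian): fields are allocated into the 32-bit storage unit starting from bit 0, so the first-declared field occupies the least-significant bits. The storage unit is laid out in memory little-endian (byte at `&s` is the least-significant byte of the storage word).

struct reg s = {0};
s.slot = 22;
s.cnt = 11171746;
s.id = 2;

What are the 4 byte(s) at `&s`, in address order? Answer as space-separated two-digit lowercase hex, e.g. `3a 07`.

[0+:5] slot=22 & 0x1f = 0x16; word=0x00000016
[5+:25] cnt=11171746 & 0x1ffffff = 0xaa77a2; word=0x154ef456
[30+:2] id=2 & 0x3 = 0x2; word=0x954ef456
word = 0x954ef456 → little-endian bytes:
  [0]=0x56  [1]=0xf4  [2]=0x4e  [3]=0x95

56 f4 4e 95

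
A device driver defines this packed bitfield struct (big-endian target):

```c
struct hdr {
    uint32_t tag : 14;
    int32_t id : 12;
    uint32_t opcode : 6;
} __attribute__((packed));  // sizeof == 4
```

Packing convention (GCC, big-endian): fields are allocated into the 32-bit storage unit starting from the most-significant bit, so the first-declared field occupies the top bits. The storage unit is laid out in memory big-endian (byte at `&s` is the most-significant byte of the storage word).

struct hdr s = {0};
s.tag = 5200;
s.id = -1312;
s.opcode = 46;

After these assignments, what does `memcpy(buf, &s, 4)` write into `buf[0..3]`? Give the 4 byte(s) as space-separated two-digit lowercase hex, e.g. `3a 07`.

51 42 b8 2e

tag (14b) val=5200 bits=0x1450 at bit 18: 0x51400000
id (12b) val=-1312 bits=0xae0 at bit 6: 0x5142b800
opcode (6b) val=46 bits=0x2e at bit 0: 0x5142b82e
word = 0x5142b82e → big-endian bytes:
  [0]=0x51  [1]=0x42  [2]=0xb8  [3]=0x2e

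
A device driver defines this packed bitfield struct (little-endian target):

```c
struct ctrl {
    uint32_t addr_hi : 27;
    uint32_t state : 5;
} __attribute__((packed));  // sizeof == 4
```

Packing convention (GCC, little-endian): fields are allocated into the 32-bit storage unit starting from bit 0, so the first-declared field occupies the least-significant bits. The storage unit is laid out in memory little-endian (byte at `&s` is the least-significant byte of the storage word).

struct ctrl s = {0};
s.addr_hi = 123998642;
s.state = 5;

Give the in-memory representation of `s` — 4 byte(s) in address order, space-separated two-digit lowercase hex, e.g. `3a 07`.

addr_hi (27b) val=123998642 bits=0x76411b2 at bit 0: 0x076411b2
state (5b) val=5 bits=0x5 at bit 27: 0x2f6411b2
word = 0x2f6411b2 → little-endian bytes:
  [0]=0xb2  [1]=0x11  [2]=0x64  [3]=0x2f

b2 11 64 2f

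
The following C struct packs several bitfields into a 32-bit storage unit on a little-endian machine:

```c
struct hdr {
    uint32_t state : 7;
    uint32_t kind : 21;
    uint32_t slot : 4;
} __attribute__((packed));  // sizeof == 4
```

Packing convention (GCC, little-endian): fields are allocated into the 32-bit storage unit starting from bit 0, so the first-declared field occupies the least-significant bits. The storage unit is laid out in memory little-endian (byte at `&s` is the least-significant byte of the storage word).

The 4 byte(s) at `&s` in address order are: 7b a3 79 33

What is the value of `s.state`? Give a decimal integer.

[0]=0x7b [1]=0xa3 [2]=0x79 [3]=0x33 (little-endian) → word 0x3379a37b
state [0+:7] = (word>>0) & 0x7f = 123  ←
kind [7+:21] = (word>>7) & 0x1fffff = 455494
slot [28+:4] = (word>>28) & 0xf = 3

123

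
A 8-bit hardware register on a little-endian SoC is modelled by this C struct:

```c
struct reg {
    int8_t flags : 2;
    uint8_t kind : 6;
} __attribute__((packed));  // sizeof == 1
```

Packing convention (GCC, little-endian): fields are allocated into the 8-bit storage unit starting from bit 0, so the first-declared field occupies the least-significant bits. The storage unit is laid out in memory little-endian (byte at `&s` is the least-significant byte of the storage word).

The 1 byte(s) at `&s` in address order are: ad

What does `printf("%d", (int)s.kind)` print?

43

[0]=0xad (little-endian) → word 0xad
flags:2 @ bit 0 → (0xad>>0)&0x3 = 0x1
kind:6 @ bit 2 → (0xad>>2)&0x3f = 0x2b  ←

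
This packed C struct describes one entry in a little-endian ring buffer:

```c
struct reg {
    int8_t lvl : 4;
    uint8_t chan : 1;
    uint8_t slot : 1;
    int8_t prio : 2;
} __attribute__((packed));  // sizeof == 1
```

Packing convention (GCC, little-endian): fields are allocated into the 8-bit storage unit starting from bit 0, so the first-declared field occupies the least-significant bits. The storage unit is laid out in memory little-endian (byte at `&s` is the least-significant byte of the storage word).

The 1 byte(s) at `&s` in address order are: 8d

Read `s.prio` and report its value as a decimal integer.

-2

[0]=0x8d (little-endian) → word 0x8d
lvl [0+:4] = (word>>0) & 0xf = 13
chan [4+:1] = (word>>4) & 0x1 = 0
slot [5+:1] = (word>>5) & 0x1 = 0
prio [6+:2] = (word>>6) & 0x3 = 2  ←
prio signed 2b, MSB=1: 2 - 4 = -2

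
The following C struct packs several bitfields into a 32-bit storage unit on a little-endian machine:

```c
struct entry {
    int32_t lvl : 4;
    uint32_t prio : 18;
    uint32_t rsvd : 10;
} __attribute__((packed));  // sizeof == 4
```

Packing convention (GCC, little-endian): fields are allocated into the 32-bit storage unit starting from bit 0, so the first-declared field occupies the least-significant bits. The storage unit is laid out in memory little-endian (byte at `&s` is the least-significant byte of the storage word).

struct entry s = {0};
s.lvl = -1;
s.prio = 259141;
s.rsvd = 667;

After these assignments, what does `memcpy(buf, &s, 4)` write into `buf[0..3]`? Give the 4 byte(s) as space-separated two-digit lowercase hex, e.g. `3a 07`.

lvl:4 = -1 → 0xf << 0 → word 0x0000000f
prio:18 = 259141 → 0x3f445 << 4 → word 0x003f445f
rsvd:10 = 667 → 0x29b << 22 → word 0xa6ff445f
word = 0xa6ff445f → little-endian bytes:
  [0]=0x5f  [1]=0x44  [2]=0xff  [3]=0xa6

5f 44 ff a6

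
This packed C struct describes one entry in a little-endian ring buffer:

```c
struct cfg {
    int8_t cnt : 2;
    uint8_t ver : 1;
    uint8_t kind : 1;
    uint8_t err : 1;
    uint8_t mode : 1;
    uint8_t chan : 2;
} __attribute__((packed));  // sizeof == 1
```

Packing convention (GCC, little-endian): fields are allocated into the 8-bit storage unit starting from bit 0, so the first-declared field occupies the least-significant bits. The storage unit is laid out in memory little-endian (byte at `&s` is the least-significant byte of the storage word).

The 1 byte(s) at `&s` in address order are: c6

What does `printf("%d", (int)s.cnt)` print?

[0]=0xc6 (little-endian) → word 0xc6
cnt [0+:2] = (word>>0) & 0x3 = 2  ←
ver [2+:1] = (word>>2) & 0x1 = 1
kind [3+:1] = (word>>3) & 0x1 = 0
err [4+:1] = (word>>4) & 0x1 = 0
mode [5+:1] = (word>>5) & 0x1 = 0
chan [6+:2] = (word>>6) & 0x3 = 3
cnt signed 2b, MSB=1: 2 - 4 = -2

-2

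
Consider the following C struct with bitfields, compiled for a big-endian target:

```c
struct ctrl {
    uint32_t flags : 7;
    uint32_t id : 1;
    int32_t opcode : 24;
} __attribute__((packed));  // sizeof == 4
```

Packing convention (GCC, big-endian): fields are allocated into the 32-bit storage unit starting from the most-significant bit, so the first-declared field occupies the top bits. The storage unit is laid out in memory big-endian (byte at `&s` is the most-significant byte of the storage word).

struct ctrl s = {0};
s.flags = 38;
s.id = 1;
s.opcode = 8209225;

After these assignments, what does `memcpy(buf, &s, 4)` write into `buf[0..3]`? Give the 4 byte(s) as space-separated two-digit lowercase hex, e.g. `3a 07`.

4d 7d 43 49

[25+:7] flags=38 & 0x7f = 0x26; word=0x4c000000
[24+:1] id=1 & 0x1 = 0x1; word=0x4d000000
[0+:24] opcode=8209225 & 0xffffff = 0x7d4349; word=0x4d7d4349
word = 0x4d7d4349 → big-endian bytes:
  [0]=0x4d  [1]=0x7d  [2]=0x43  [3]=0x49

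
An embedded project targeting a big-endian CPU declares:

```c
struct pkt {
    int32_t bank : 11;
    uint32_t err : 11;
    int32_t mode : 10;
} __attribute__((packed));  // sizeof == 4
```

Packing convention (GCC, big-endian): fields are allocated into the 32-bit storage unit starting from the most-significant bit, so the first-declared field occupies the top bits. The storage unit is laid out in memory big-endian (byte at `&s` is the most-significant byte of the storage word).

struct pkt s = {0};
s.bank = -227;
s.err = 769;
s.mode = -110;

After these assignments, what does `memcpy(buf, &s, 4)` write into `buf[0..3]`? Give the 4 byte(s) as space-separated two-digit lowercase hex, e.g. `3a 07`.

e3 ac 07 92

[21+:11] bank=-227 & 0x7ff = 0x71d; word=0xe3a00000
[10+:11] err=769 & 0x7ff = 0x301; word=0xe3ac0400
[0+:10] mode=-110 & 0x3ff = 0x392; word=0xe3ac0792
word = 0xe3ac0792 → big-endian bytes:
  [0]=0xe3  [1]=0xac  [2]=0x07  [3]=0x92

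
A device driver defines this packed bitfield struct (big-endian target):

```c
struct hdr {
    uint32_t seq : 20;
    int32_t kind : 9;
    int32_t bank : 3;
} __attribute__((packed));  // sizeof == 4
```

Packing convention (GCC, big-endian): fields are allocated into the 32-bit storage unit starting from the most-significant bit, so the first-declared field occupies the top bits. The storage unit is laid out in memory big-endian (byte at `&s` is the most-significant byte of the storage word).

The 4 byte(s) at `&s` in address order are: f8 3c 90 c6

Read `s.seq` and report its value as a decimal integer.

1016777

[0]=0xf8 [1]=0x3c [2]=0x90 [3]=0xc6 (big-endian) → word 0xf83c90c6
seq [12+:20] = (word>>12) & 0xfffff = 1016777  ←
kind [3+:9] = (word>>3) & 0x1ff = 24
bank [0+:3] = (word>>0) & 0x7 = 6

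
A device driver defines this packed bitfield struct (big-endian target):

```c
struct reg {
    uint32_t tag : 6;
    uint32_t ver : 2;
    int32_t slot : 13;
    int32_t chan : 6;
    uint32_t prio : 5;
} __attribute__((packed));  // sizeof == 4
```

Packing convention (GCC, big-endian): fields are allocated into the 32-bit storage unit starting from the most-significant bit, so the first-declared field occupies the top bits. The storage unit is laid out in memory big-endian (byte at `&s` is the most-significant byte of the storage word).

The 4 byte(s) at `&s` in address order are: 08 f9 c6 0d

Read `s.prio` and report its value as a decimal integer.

13

[0]=0x08 [1]=0xf9 [2]=0xc6 [3]=0x0d (big-endian) → word 0x08f9c60d
tag:6 @ bit 26 → (0x08f9c60d>>26)&0x3f = 0x2
ver:2 @ bit 24 → (0x08f9c60d>>24)&0x3 = 0x0
slot:13 @ bit 11 → (0x08f9c60d>>11)&0x1fff = 0x1f38
chan:6 @ bit 5 → (0x08f9c60d>>5)&0x3f = 0x30
prio:5 @ bit 0 → (0x08f9c60d>>0)&0x1f = 0xd  ←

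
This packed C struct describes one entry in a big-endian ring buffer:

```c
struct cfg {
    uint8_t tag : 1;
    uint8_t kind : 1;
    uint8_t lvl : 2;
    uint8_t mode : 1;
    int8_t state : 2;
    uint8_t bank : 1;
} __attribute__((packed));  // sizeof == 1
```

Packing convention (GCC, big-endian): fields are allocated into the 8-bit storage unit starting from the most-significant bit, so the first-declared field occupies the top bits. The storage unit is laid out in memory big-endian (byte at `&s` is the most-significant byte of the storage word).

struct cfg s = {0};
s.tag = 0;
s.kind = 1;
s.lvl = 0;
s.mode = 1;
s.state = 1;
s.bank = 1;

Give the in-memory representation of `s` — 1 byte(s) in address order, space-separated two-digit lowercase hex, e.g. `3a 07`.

tag (1b) val=0 bits=0x0 at bit 7: 0x00
kind (1b) val=1 bits=0x1 at bit 6: 0x40
lvl (2b) val=0 bits=0x0 at bit 4: 0x40
mode (1b) val=1 bits=0x1 at bit 3: 0x48
state (2b) val=1 bits=0x1 at bit 1: 0x4a
bank (1b) val=1 bits=0x1 at bit 0: 0x4b
word = 0x4b → big-endian bytes:
  [0]=0x4b

4b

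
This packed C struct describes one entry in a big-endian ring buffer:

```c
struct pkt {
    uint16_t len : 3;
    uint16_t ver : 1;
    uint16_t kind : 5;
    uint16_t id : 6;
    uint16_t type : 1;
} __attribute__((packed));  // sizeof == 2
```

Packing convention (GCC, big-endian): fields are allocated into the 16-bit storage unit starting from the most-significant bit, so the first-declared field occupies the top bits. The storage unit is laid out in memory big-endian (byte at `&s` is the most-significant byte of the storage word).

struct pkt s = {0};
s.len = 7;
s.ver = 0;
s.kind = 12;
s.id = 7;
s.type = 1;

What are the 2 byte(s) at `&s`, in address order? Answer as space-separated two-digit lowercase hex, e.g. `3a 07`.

e6 0f

[13+:3] len=7 & 0x7 = 0x7; word=0xe000
[12+:1] ver=0 & 0x1 = 0x0; word=0xe000
[7+:5] kind=12 & 0x1f = 0xc; word=0xe600
[1+:6] id=7 & 0x3f = 0x7; word=0xe60e
[0+:1] type=1 & 0x1 = 0x1; word=0xe60f
word = 0xe60f → big-endian bytes:
  [0]=0xe6  [1]=0x0f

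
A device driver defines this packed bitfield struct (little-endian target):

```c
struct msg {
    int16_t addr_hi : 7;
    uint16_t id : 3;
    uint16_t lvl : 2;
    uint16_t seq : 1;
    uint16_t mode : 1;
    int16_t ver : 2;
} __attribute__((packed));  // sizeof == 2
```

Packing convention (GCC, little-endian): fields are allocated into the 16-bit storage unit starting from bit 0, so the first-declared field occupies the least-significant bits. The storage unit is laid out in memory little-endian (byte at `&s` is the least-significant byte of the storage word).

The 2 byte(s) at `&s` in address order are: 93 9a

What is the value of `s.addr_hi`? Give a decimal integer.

[0]=0x93 [1]=0x9a (little-endian) → word 0x9a93
addr_hi:7 @ bit 0 → (0x9a93>>0)&0x7f = 0x13  ←
id:3 @ bit 7 → (0x9a93>>7)&0x7 = 0x5
lvl:2 @ bit 10 → (0x9a93>>10)&0x3 = 0x2
seq:1 @ bit 12 → (0x9a93>>12)&0x1 = 0x1
mode:1 @ bit 13 → (0x9a93>>13)&0x1 = 0x0
ver:2 @ bit 14 → (0x9a93>>14)&0x3 = 0x2
addr_hi signed 7b, MSB=0: value = 19

19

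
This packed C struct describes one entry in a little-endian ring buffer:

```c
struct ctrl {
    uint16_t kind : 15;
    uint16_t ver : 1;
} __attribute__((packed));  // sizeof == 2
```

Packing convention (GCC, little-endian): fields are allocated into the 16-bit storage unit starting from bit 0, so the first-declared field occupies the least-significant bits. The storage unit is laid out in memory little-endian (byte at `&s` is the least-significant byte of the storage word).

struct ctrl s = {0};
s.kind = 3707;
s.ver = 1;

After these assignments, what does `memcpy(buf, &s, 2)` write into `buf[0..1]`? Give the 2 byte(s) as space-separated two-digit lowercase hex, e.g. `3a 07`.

7b 8e

[0+:15] kind=3707 & 0x7fff = 0xe7b; word=0x0e7b
[15+:1] ver=1 & 0x1 = 0x1; word=0x8e7b
word = 0x8e7b → little-endian bytes:
  [0]=0x7b  [1]=0x8e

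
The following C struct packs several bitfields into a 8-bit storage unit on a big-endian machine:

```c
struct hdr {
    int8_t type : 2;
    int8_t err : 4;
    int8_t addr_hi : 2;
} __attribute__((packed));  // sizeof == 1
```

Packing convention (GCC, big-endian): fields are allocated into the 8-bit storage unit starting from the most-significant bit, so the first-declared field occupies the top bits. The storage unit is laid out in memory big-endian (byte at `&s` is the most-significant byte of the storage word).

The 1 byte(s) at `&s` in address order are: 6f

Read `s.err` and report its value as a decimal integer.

-5

[0]=0x6f (big-endian) → word 0x6f
type:2 @ bit 6 → (0x6f>>6)&0x3 = 0x1
err:4 @ bit 2 → (0x6f>>2)&0xf = 0xb  ←
addr_hi:2 @ bit 0 → (0x6f>>0)&0x3 = 0x3
err signed 4b, MSB=1: 11 - 16 = -5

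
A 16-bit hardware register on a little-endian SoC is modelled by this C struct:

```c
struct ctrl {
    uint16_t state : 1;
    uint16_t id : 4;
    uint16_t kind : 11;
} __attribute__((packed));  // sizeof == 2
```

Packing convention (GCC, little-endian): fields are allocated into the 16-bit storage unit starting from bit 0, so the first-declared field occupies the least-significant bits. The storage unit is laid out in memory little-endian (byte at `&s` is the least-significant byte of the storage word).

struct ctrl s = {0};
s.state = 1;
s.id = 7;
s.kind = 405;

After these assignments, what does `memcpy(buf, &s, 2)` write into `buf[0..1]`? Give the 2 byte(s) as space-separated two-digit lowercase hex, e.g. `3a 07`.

state (1b) val=1 bits=0x1 at bit 0: 0x0001
id (4b) val=7 bits=0x7 at bit 1: 0x000f
kind (11b) val=405 bits=0x195 at bit 5: 0x32af
word = 0x32af → little-endian bytes:
  [0]=0xaf  [1]=0x32

af 32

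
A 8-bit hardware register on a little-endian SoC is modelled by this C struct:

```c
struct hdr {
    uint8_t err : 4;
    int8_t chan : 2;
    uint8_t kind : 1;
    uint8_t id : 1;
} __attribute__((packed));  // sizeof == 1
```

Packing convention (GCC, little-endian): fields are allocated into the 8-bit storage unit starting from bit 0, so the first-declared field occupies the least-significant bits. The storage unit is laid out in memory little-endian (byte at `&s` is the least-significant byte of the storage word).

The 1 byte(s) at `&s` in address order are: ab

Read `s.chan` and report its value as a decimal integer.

[0]=0xab (little-endian) → word 0xab
err [0+:4] = (word>>0) & 0xf = 11
chan [4+:2] = (word>>4) & 0x3 = 2  ←
kind [6+:1] = (word>>6) & 0x1 = 0
id [7+:1] = (word>>7) & 0x1 = 1
chan signed 2b, MSB=1: 2 - 4 = -2

-2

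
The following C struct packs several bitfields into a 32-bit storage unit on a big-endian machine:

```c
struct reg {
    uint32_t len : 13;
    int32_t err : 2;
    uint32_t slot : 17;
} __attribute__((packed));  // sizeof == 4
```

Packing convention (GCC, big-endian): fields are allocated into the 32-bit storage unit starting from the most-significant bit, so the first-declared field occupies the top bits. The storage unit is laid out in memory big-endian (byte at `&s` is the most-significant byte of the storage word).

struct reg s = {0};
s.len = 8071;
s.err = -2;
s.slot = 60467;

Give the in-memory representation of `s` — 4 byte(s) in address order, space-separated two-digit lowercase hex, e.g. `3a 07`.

[19+:13] len=8071 & 0x1fff = 0x1f87; word=0xfc380000
[17+:2] err=-2 & 0x3 = 0x2; word=0xfc3c0000
[0+:17] slot=60467 & 0x1ffff = 0xec33; word=0xfc3cec33
word = 0xfc3cec33 → big-endian bytes:
  [0]=0xfc  [1]=0x3c  [2]=0xec  [3]=0x33

fc 3c ec 33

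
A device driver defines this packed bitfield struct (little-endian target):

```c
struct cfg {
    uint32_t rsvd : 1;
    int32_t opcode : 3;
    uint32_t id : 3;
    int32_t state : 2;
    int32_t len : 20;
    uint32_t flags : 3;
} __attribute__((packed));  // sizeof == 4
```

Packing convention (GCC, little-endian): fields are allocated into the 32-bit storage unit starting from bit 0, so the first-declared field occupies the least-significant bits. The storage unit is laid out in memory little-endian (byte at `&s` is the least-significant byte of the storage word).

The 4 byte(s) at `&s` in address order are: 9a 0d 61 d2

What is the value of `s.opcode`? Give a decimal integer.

[0]=0x9a [1]=0x0d [2]=0x61 [3]=0xd2 (little-endian) → word 0xd2610d9a
rsvd [0+:1] = (word>>0) & 0x1 = 0
opcode [1+:3] = (word>>1) & 0x7 = 5  ←
id [4+:3] = (word>>4) & 0x7 = 1
state [7+:2] = (word>>7) & 0x3 = 3
len [9+:20] = (word>>9) & 0xfffff = 602246
flags [29+:3] = (word>>29) & 0x7 = 6
opcode signed 3b, MSB=1: 5 - 8 = -3

-3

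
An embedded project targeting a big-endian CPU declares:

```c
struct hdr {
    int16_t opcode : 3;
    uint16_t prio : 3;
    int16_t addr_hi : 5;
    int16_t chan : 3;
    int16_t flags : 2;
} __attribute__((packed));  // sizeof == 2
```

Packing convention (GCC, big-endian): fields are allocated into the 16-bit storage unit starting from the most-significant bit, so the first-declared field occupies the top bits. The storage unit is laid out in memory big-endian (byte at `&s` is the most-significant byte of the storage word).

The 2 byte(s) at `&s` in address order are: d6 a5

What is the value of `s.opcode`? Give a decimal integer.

[0]=0xd6 [1]=0xa5 (big-endian) → word 0xd6a5
opcode:3 @ bit 13 → (0xd6a5>>13)&0x7 = 0x6  ←
prio:3 @ bit 10 → (0xd6a5>>10)&0x7 = 0x5
addr_hi:5 @ bit 5 → (0xd6a5>>5)&0x1f = 0x15
chan:3 @ bit 2 → (0xd6a5>>2)&0x7 = 0x1
flags:2 @ bit 0 → (0xd6a5>>0)&0x3 = 0x1
opcode signed 3b, MSB=1: 6 - 8 = -2

-2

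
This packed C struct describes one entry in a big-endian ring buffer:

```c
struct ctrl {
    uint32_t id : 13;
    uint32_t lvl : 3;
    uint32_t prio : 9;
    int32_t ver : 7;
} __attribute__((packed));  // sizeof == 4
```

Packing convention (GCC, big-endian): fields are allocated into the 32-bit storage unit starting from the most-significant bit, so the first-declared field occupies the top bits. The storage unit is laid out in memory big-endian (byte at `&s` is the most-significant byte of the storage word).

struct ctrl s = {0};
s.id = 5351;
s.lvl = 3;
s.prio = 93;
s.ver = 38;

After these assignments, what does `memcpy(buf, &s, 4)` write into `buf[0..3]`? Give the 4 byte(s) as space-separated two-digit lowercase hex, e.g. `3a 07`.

a7 3b 2e a6

id:13 = 5351 → 0x14e7 << 19 → word 0xa7380000
lvl:3 = 3 → 0x3 << 16 → word 0xa73b0000
prio:9 = 93 → 0x5d << 7 → word 0xa73b2e80
ver:7 = 38 → 0x26 << 0 → word 0xa73b2ea6
word = 0xa73b2ea6 → big-endian bytes:
  [0]=0xa7  [1]=0x3b  [2]=0x2e  [3]=0xa6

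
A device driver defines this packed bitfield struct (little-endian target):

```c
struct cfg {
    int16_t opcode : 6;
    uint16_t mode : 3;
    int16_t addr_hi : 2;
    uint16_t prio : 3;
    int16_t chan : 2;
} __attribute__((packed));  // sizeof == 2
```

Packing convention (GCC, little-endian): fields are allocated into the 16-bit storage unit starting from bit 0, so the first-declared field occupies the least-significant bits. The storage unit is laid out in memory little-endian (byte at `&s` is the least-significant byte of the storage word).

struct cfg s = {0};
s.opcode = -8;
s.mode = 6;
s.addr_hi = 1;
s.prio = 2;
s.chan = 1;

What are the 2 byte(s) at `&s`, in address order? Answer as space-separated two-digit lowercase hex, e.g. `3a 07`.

b8 53

opcode (6b) val=-8 bits=0x38 at bit 0: 0x0038
mode (3b) val=6 bits=0x6 at bit 6: 0x01b8
addr_hi (2b) val=1 bits=0x1 at bit 9: 0x03b8
prio (3b) val=2 bits=0x2 at bit 11: 0x13b8
chan (2b) val=1 bits=0x1 at bit 14: 0x53b8
word = 0x53b8 → little-endian bytes:
  [0]=0xb8  [1]=0x53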